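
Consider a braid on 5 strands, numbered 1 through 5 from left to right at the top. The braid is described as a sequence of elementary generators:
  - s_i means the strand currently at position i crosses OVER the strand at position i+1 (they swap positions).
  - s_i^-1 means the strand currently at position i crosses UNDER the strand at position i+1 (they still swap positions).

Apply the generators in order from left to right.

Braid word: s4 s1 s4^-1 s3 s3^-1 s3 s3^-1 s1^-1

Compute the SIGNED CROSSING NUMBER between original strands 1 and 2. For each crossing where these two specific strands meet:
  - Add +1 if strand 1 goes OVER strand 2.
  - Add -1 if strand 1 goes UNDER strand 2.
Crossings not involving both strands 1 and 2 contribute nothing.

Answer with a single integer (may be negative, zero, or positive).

Answer: 2

Derivation:
Gen 1: crossing 4x5. Both 1&2? no. Sum: 0
Gen 2: 1 over 2. Both 1&2? yes. Contrib: +1. Sum: 1
Gen 3: crossing 5x4. Both 1&2? no. Sum: 1
Gen 4: crossing 3x4. Both 1&2? no. Sum: 1
Gen 5: crossing 4x3. Both 1&2? no. Sum: 1
Gen 6: crossing 3x4. Both 1&2? no. Sum: 1
Gen 7: crossing 4x3. Both 1&2? no. Sum: 1
Gen 8: 2 under 1. Both 1&2? yes. Contrib: +1. Sum: 2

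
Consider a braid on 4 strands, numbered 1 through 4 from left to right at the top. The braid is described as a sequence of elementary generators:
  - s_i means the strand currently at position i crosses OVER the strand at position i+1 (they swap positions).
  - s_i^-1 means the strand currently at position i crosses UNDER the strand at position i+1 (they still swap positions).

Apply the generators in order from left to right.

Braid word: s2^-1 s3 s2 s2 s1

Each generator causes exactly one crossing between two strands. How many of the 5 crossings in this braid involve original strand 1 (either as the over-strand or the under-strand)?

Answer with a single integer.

Answer: 1

Derivation:
Gen 1: crossing 2x3. Involves strand 1? no. Count so far: 0
Gen 2: crossing 2x4. Involves strand 1? no. Count so far: 0
Gen 3: crossing 3x4. Involves strand 1? no. Count so far: 0
Gen 4: crossing 4x3. Involves strand 1? no. Count so far: 0
Gen 5: crossing 1x3. Involves strand 1? yes. Count so far: 1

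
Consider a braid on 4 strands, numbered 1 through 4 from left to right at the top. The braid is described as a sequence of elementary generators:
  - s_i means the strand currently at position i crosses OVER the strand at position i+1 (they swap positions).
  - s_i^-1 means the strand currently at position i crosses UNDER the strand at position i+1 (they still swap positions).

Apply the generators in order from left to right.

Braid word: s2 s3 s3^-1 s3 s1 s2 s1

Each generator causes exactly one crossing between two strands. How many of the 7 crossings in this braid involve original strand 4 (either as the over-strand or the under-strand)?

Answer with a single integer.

Gen 1: crossing 2x3. Involves strand 4? no. Count so far: 0
Gen 2: crossing 2x4. Involves strand 4? yes. Count so far: 1
Gen 3: crossing 4x2. Involves strand 4? yes. Count so far: 2
Gen 4: crossing 2x4. Involves strand 4? yes. Count so far: 3
Gen 5: crossing 1x3. Involves strand 4? no. Count so far: 3
Gen 6: crossing 1x4. Involves strand 4? yes. Count so far: 4
Gen 7: crossing 3x4. Involves strand 4? yes. Count so far: 5

Answer: 5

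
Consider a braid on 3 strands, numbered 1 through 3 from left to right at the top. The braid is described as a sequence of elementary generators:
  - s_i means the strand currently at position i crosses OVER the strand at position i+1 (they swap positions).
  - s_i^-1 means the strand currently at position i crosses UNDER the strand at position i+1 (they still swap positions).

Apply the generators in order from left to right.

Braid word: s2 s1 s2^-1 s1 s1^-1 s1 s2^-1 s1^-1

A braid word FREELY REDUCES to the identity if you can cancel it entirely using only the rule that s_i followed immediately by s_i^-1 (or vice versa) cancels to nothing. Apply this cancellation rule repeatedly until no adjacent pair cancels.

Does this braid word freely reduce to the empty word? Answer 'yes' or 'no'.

Answer: no

Derivation:
Gen 1 (s2): push. Stack: [s2]
Gen 2 (s1): push. Stack: [s2 s1]
Gen 3 (s2^-1): push. Stack: [s2 s1 s2^-1]
Gen 4 (s1): push. Stack: [s2 s1 s2^-1 s1]
Gen 5 (s1^-1): cancels prior s1. Stack: [s2 s1 s2^-1]
Gen 6 (s1): push. Stack: [s2 s1 s2^-1 s1]
Gen 7 (s2^-1): push. Stack: [s2 s1 s2^-1 s1 s2^-1]
Gen 8 (s1^-1): push. Stack: [s2 s1 s2^-1 s1 s2^-1 s1^-1]
Reduced word: s2 s1 s2^-1 s1 s2^-1 s1^-1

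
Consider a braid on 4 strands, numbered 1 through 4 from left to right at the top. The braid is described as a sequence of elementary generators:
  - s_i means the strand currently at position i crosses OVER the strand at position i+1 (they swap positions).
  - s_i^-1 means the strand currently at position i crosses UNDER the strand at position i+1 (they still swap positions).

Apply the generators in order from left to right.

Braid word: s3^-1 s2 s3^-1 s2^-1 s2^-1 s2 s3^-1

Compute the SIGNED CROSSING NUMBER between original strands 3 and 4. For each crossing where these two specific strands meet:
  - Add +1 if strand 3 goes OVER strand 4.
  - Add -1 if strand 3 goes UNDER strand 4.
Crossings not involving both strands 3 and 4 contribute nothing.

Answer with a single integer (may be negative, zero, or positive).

Gen 1: 3 under 4. Both 3&4? yes. Contrib: -1. Sum: -1
Gen 2: crossing 2x4. Both 3&4? no. Sum: -1
Gen 3: crossing 2x3. Both 3&4? no. Sum: -1
Gen 4: 4 under 3. Both 3&4? yes. Contrib: +1. Sum: 0
Gen 5: 3 under 4. Both 3&4? yes. Contrib: -1. Sum: -1
Gen 6: 4 over 3. Both 3&4? yes. Contrib: -1. Sum: -2
Gen 7: crossing 4x2. Both 3&4? no. Sum: -2

Answer: -2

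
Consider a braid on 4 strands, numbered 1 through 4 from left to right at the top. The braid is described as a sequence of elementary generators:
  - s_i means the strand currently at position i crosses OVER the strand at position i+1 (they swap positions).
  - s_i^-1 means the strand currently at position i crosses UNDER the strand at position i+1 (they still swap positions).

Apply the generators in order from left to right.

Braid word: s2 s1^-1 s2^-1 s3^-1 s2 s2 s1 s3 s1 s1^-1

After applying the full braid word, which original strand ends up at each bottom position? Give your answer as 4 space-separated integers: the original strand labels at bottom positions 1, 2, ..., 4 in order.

Gen 1 (s2): strand 2 crosses over strand 3. Perm now: [1 3 2 4]
Gen 2 (s1^-1): strand 1 crosses under strand 3. Perm now: [3 1 2 4]
Gen 3 (s2^-1): strand 1 crosses under strand 2. Perm now: [3 2 1 4]
Gen 4 (s3^-1): strand 1 crosses under strand 4. Perm now: [3 2 4 1]
Gen 5 (s2): strand 2 crosses over strand 4. Perm now: [3 4 2 1]
Gen 6 (s2): strand 4 crosses over strand 2. Perm now: [3 2 4 1]
Gen 7 (s1): strand 3 crosses over strand 2. Perm now: [2 3 4 1]
Gen 8 (s3): strand 4 crosses over strand 1. Perm now: [2 3 1 4]
Gen 9 (s1): strand 2 crosses over strand 3. Perm now: [3 2 1 4]
Gen 10 (s1^-1): strand 3 crosses under strand 2. Perm now: [2 3 1 4]

Answer: 2 3 1 4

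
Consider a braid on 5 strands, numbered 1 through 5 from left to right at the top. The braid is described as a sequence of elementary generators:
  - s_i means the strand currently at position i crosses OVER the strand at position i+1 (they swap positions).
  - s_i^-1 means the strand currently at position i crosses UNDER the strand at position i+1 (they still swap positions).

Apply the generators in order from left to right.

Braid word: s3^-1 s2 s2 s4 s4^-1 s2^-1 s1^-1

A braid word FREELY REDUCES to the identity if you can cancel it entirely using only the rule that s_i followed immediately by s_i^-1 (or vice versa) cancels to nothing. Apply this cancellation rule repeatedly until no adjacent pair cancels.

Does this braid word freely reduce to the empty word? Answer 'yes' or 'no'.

Gen 1 (s3^-1): push. Stack: [s3^-1]
Gen 2 (s2): push. Stack: [s3^-1 s2]
Gen 3 (s2): push. Stack: [s3^-1 s2 s2]
Gen 4 (s4): push. Stack: [s3^-1 s2 s2 s4]
Gen 5 (s4^-1): cancels prior s4. Stack: [s3^-1 s2 s2]
Gen 6 (s2^-1): cancels prior s2. Stack: [s3^-1 s2]
Gen 7 (s1^-1): push. Stack: [s3^-1 s2 s1^-1]
Reduced word: s3^-1 s2 s1^-1

Answer: no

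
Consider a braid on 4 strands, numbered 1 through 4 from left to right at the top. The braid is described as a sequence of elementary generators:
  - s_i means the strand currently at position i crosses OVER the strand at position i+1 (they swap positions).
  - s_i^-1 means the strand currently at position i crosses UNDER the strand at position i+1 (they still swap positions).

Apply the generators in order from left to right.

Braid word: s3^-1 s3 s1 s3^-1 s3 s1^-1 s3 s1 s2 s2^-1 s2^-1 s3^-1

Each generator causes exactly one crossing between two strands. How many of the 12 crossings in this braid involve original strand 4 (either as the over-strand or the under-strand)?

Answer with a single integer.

Gen 1: crossing 3x4. Involves strand 4? yes. Count so far: 1
Gen 2: crossing 4x3. Involves strand 4? yes. Count so far: 2
Gen 3: crossing 1x2. Involves strand 4? no. Count so far: 2
Gen 4: crossing 3x4. Involves strand 4? yes. Count so far: 3
Gen 5: crossing 4x3. Involves strand 4? yes. Count so far: 4
Gen 6: crossing 2x1. Involves strand 4? no. Count so far: 4
Gen 7: crossing 3x4. Involves strand 4? yes. Count so far: 5
Gen 8: crossing 1x2. Involves strand 4? no. Count so far: 5
Gen 9: crossing 1x4. Involves strand 4? yes. Count so far: 6
Gen 10: crossing 4x1. Involves strand 4? yes. Count so far: 7
Gen 11: crossing 1x4. Involves strand 4? yes. Count so far: 8
Gen 12: crossing 1x3. Involves strand 4? no. Count so far: 8

Answer: 8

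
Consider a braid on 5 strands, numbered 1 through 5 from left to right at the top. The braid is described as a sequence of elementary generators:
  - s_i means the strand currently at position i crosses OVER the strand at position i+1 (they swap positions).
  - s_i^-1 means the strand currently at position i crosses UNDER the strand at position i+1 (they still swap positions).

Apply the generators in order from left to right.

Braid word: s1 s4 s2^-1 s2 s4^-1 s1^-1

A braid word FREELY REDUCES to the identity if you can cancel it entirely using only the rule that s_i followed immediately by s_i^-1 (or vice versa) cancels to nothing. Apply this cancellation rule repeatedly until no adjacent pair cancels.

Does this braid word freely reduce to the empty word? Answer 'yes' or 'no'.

Answer: yes

Derivation:
Gen 1 (s1): push. Stack: [s1]
Gen 2 (s4): push. Stack: [s1 s4]
Gen 3 (s2^-1): push. Stack: [s1 s4 s2^-1]
Gen 4 (s2): cancels prior s2^-1. Stack: [s1 s4]
Gen 5 (s4^-1): cancels prior s4. Stack: [s1]
Gen 6 (s1^-1): cancels prior s1. Stack: []
Reduced word: (empty)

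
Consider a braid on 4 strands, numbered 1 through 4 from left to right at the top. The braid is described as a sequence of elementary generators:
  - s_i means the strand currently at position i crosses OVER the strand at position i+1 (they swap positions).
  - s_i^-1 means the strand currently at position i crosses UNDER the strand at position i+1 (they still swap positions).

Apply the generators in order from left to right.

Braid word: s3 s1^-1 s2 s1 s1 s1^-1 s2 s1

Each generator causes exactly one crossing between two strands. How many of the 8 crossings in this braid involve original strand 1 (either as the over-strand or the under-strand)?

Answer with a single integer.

Answer: 4

Derivation:
Gen 1: crossing 3x4. Involves strand 1? no. Count so far: 0
Gen 2: crossing 1x2. Involves strand 1? yes. Count so far: 1
Gen 3: crossing 1x4. Involves strand 1? yes. Count so far: 2
Gen 4: crossing 2x4. Involves strand 1? no. Count so far: 2
Gen 5: crossing 4x2. Involves strand 1? no. Count so far: 2
Gen 6: crossing 2x4. Involves strand 1? no. Count so far: 2
Gen 7: crossing 2x1. Involves strand 1? yes. Count so far: 3
Gen 8: crossing 4x1. Involves strand 1? yes. Count so far: 4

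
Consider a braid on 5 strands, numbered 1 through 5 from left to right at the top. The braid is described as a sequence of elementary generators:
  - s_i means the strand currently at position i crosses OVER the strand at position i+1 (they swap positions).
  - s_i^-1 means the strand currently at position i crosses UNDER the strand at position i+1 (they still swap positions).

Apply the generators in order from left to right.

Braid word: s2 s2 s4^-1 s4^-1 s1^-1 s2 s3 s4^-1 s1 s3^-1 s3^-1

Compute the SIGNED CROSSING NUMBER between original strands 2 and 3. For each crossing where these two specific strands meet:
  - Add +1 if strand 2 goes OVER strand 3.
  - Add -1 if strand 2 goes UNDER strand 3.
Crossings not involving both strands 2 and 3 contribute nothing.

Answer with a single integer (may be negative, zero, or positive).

Answer: 1

Derivation:
Gen 1: 2 over 3. Both 2&3? yes. Contrib: +1. Sum: 1
Gen 2: 3 over 2. Both 2&3? yes. Contrib: -1. Sum: 0
Gen 3: crossing 4x5. Both 2&3? no. Sum: 0
Gen 4: crossing 5x4. Both 2&3? no. Sum: 0
Gen 5: crossing 1x2. Both 2&3? no. Sum: 0
Gen 6: crossing 1x3. Both 2&3? no. Sum: 0
Gen 7: crossing 1x4. Both 2&3? no. Sum: 0
Gen 8: crossing 1x5. Both 2&3? no. Sum: 0
Gen 9: 2 over 3. Both 2&3? yes. Contrib: +1. Sum: 1
Gen 10: crossing 4x5. Both 2&3? no. Sum: 1
Gen 11: crossing 5x4. Both 2&3? no. Sum: 1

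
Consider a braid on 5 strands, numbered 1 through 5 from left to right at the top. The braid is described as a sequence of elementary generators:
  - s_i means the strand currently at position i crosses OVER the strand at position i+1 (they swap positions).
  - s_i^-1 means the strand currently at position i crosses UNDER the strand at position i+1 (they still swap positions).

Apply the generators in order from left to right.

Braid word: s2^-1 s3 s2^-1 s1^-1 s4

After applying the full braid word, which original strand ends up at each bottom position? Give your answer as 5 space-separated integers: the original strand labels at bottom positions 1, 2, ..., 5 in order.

Answer: 4 1 3 5 2

Derivation:
Gen 1 (s2^-1): strand 2 crosses under strand 3. Perm now: [1 3 2 4 5]
Gen 2 (s3): strand 2 crosses over strand 4. Perm now: [1 3 4 2 5]
Gen 3 (s2^-1): strand 3 crosses under strand 4. Perm now: [1 4 3 2 5]
Gen 4 (s1^-1): strand 1 crosses under strand 4. Perm now: [4 1 3 2 5]
Gen 5 (s4): strand 2 crosses over strand 5. Perm now: [4 1 3 5 2]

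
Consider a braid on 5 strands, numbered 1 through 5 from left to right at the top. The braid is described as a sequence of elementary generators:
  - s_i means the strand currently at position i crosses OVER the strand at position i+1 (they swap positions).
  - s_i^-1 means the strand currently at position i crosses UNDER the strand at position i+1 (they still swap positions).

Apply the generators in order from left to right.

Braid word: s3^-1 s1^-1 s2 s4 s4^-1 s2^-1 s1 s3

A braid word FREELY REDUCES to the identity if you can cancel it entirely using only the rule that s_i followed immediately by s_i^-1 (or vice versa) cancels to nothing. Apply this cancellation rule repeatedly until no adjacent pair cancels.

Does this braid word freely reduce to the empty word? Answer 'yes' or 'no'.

Answer: yes

Derivation:
Gen 1 (s3^-1): push. Stack: [s3^-1]
Gen 2 (s1^-1): push. Stack: [s3^-1 s1^-1]
Gen 3 (s2): push. Stack: [s3^-1 s1^-1 s2]
Gen 4 (s4): push. Stack: [s3^-1 s1^-1 s2 s4]
Gen 5 (s4^-1): cancels prior s4. Stack: [s3^-1 s1^-1 s2]
Gen 6 (s2^-1): cancels prior s2. Stack: [s3^-1 s1^-1]
Gen 7 (s1): cancels prior s1^-1. Stack: [s3^-1]
Gen 8 (s3): cancels prior s3^-1. Stack: []
Reduced word: (empty)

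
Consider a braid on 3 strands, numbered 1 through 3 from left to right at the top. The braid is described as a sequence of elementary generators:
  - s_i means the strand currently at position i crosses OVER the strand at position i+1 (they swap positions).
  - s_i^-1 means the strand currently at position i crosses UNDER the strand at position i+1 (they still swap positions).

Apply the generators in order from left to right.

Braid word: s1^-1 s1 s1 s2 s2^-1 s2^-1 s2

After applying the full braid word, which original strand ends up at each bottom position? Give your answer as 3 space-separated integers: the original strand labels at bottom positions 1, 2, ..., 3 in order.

Gen 1 (s1^-1): strand 1 crosses under strand 2. Perm now: [2 1 3]
Gen 2 (s1): strand 2 crosses over strand 1. Perm now: [1 2 3]
Gen 3 (s1): strand 1 crosses over strand 2. Perm now: [2 1 3]
Gen 4 (s2): strand 1 crosses over strand 3. Perm now: [2 3 1]
Gen 5 (s2^-1): strand 3 crosses under strand 1. Perm now: [2 1 3]
Gen 6 (s2^-1): strand 1 crosses under strand 3. Perm now: [2 3 1]
Gen 7 (s2): strand 3 crosses over strand 1. Perm now: [2 1 3]

Answer: 2 1 3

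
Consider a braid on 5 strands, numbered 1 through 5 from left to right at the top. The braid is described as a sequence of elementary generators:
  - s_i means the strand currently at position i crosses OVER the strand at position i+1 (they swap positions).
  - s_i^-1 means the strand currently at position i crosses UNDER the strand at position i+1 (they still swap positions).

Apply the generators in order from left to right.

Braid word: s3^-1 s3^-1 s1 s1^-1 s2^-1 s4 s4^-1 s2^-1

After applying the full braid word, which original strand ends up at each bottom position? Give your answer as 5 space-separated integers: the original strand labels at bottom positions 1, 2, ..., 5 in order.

Answer: 1 2 3 4 5

Derivation:
Gen 1 (s3^-1): strand 3 crosses under strand 4. Perm now: [1 2 4 3 5]
Gen 2 (s3^-1): strand 4 crosses under strand 3. Perm now: [1 2 3 4 5]
Gen 3 (s1): strand 1 crosses over strand 2. Perm now: [2 1 3 4 5]
Gen 4 (s1^-1): strand 2 crosses under strand 1. Perm now: [1 2 3 4 5]
Gen 5 (s2^-1): strand 2 crosses under strand 3. Perm now: [1 3 2 4 5]
Gen 6 (s4): strand 4 crosses over strand 5. Perm now: [1 3 2 5 4]
Gen 7 (s4^-1): strand 5 crosses under strand 4. Perm now: [1 3 2 4 5]
Gen 8 (s2^-1): strand 3 crosses under strand 2. Perm now: [1 2 3 4 5]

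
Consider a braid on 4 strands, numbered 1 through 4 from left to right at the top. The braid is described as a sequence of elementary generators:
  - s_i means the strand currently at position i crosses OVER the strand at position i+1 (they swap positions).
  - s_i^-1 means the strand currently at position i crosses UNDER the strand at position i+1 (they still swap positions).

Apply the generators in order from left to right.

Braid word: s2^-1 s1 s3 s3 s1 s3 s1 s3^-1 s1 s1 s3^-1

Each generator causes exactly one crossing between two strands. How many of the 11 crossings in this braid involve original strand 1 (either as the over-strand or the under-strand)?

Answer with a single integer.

Gen 1: crossing 2x3. Involves strand 1? no. Count so far: 0
Gen 2: crossing 1x3. Involves strand 1? yes. Count so far: 1
Gen 3: crossing 2x4. Involves strand 1? no. Count so far: 1
Gen 4: crossing 4x2. Involves strand 1? no. Count so far: 1
Gen 5: crossing 3x1. Involves strand 1? yes. Count so far: 2
Gen 6: crossing 2x4. Involves strand 1? no. Count so far: 2
Gen 7: crossing 1x3. Involves strand 1? yes. Count so far: 3
Gen 8: crossing 4x2. Involves strand 1? no. Count so far: 3
Gen 9: crossing 3x1. Involves strand 1? yes. Count so far: 4
Gen 10: crossing 1x3. Involves strand 1? yes. Count so far: 5
Gen 11: crossing 2x4. Involves strand 1? no. Count so far: 5

Answer: 5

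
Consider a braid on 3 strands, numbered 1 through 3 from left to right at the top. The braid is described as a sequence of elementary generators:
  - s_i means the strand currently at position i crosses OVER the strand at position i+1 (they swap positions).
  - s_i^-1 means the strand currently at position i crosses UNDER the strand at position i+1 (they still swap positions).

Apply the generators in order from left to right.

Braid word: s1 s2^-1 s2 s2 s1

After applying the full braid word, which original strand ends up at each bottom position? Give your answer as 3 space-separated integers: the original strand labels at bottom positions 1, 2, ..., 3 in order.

Answer: 3 2 1

Derivation:
Gen 1 (s1): strand 1 crosses over strand 2. Perm now: [2 1 3]
Gen 2 (s2^-1): strand 1 crosses under strand 3. Perm now: [2 3 1]
Gen 3 (s2): strand 3 crosses over strand 1. Perm now: [2 1 3]
Gen 4 (s2): strand 1 crosses over strand 3. Perm now: [2 3 1]
Gen 5 (s1): strand 2 crosses over strand 3. Perm now: [3 2 1]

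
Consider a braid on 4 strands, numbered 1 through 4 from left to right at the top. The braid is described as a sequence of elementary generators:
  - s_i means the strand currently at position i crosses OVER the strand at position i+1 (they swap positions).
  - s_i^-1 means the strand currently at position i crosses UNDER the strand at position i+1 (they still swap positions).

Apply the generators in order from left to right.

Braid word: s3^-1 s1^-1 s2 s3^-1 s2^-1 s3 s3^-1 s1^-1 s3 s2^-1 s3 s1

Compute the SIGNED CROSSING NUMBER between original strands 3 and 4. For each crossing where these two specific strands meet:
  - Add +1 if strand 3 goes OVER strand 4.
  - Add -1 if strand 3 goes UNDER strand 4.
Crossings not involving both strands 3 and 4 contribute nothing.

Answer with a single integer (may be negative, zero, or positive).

Answer: 0

Derivation:
Gen 1: 3 under 4. Both 3&4? yes. Contrib: -1. Sum: -1
Gen 2: crossing 1x2. Both 3&4? no. Sum: -1
Gen 3: crossing 1x4. Both 3&4? no. Sum: -1
Gen 4: crossing 1x3. Both 3&4? no. Sum: -1
Gen 5: 4 under 3. Both 3&4? yes. Contrib: +1. Sum: 0
Gen 6: crossing 4x1. Both 3&4? no. Sum: 0
Gen 7: crossing 1x4. Both 3&4? no. Sum: 0
Gen 8: crossing 2x3. Both 3&4? no. Sum: 0
Gen 9: crossing 4x1. Both 3&4? no. Sum: 0
Gen 10: crossing 2x1. Both 3&4? no. Sum: 0
Gen 11: crossing 2x4. Both 3&4? no. Sum: 0
Gen 12: crossing 3x1. Both 3&4? no. Sum: 0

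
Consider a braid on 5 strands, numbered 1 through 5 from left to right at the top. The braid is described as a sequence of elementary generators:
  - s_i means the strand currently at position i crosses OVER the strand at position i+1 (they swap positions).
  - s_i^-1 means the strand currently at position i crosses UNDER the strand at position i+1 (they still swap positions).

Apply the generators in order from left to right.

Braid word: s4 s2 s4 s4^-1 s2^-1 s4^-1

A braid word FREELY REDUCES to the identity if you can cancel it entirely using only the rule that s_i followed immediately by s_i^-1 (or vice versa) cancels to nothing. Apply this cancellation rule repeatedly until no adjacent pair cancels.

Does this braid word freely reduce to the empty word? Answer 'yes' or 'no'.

Answer: yes

Derivation:
Gen 1 (s4): push. Stack: [s4]
Gen 2 (s2): push. Stack: [s4 s2]
Gen 3 (s4): push. Stack: [s4 s2 s4]
Gen 4 (s4^-1): cancels prior s4. Stack: [s4 s2]
Gen 5 (s2^-1): cancels prior s2. Stack: [s4]
Gen 6 (s4^-1): cancels prior s4. Stack: []
Reduced word: (empty)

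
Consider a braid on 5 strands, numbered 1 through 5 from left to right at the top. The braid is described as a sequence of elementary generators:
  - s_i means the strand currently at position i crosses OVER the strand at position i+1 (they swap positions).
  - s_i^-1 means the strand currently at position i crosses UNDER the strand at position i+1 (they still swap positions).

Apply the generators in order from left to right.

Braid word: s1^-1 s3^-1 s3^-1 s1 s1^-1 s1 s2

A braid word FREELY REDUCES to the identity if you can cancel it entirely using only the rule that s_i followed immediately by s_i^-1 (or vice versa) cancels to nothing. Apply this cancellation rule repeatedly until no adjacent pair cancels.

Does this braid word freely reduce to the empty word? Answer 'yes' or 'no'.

Gen 1 (s1^-1): push. Stack: [s1^-1]
Gen 2 (s3^-1): push. Stack: [s1^-1 s3^-1]
Gen 3 (s3^-1): push. Stack: [s1^-1 s3^-1 s3^-1]
Gen 4 (s1): push. Stack: [s1^-1 s3^-1 s3^-1 s1]
Gen 5 (s1^-1): cancels prior s1. Stack: [s1^-1 s3^-1 s3^-1]
Gen 6 (s1): push. Stack: [s1^-1 s3^-1 s3^-1 s1]
Gen 7 (s2): push. Stack: [s1^-1 s3^-1 s3^-1 s1 s2]
Reduced word: s1^-1 s3^-1 s3^-1 s1 s2

Answer: no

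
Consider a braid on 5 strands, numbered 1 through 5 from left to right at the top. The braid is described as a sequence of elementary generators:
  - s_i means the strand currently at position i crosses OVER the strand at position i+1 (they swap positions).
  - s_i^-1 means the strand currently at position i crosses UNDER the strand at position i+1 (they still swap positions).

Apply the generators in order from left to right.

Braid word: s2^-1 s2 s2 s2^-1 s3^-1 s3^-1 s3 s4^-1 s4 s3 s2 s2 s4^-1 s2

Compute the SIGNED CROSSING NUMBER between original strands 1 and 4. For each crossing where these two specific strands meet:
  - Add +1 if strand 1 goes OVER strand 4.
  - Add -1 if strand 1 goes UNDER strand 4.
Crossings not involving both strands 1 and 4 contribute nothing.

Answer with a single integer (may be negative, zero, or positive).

Gen 1: crossing 2x3. Both 1&4? no. Sum: 0
Gen 2: crossing 3x2. Both 1&4? no. Sum: 0
Gen 3: crossing 2x3. Both 1&4? no. Sum: 0
Gen 4: crossing 3x2. Both 1&4? no. Sum: 0
Gen 5: crossing 3x4. Both 1&4? no. Sum: 0
Gen 6: crossing 4x3. Both 1&4? no. Sum: 0
Gen 7: crossing 3x4. Both 1&4? no. Sum: 0
Gen 8: crossing 3x5. Both 1&4? no. Sum: 0
Gen 9: crossing 5x3. Both 1&4? no. Sum: 0
Gen 10: crossing 4x3. Both 1&4? no. Sum: 0
Gen 11: crossing 2x3. Both 1&4? no. Sum: 0
Gen 12: crossing 3x2. Both 1&4? no. Sum: 0
Gen 13: crossing 4x5. Both 1&4? no. Sum: 0
Gen 14: crossing 2x3. Both 1&4? no. Sum: 0

Answer: 0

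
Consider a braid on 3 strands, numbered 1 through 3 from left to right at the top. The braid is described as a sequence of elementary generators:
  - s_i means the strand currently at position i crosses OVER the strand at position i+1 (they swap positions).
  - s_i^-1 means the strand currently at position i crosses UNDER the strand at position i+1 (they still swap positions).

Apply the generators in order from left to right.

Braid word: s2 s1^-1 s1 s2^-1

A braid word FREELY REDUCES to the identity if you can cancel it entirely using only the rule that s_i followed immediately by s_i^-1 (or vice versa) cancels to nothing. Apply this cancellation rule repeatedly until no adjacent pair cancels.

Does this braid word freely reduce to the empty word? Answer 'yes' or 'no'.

Gen 1 (s2): push. Stack: [s2]
Gen 2 (s1^-1): push. Stack: [s2 s1^-1]
Gen 3 (s1): cancels prior s1^-1. Stack: [s2]
Gen 4 (s2^-1): cancels prior s2. Stack: []
Reduced word: (empty)

Answer: yes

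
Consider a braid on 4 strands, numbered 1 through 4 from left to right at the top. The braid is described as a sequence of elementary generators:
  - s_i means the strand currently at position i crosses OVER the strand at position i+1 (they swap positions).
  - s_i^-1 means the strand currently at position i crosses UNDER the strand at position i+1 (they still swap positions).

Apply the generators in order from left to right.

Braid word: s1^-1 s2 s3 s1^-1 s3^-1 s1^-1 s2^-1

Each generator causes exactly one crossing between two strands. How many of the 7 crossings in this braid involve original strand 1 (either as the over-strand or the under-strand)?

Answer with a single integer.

Gen 1: crossing 1x2. Involves strand 1? yes. Count so far: 1
Gen 2: crossing 1x3. Involves strand 1? yes. Count so far: 2
Gen 3: crossing 1x4. Involves strand 1? yes. Count so far: 3
Gen 4: crossing 2x3. Involves strand 1? no. Count so far: 3
Gen 5: crossing 4x1. Involves strand 1? yes. Count so far: 4
Gen 6: crossing 3x2. Involves strand 1? no. Count so far: 4
Gen 7: crossing 3x1. Involves strand 1? yes. Count so far: 5

Answer: 5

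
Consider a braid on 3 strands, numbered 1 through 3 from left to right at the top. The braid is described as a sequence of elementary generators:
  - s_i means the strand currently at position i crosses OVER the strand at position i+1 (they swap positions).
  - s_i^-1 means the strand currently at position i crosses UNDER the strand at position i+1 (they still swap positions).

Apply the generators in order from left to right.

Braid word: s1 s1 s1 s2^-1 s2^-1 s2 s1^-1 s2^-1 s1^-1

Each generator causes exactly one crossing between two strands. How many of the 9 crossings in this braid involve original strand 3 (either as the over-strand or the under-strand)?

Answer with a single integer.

Answer: 5

Derivation:
Gen 1: crossing 1x2. Involves strand 3? no. Count so far: 0
Gen 2: crossing 2x1. Involves strand 3? no. Count so far: 0
Gen 3: crossing 1x2. Involves strand 3? no. Count so far: 0
Gen 4: crossing 1x3. Involves strand 3? yes. Count so far: 1
Gen 5: crossing 3x1. Involves strand 3? yes. Count so far: 2
Gen 6: crossing 1x3. Involves strand 3? yes. Count so far: 3
Gen 7: crossing 2x3. Involves strand 3? yes. Count so far: 4
Gen 8: crossing 2x1. Involves strand 3? no. Count so far: 4
Gen 9: crossing 3x1. Involves strand 3? yes. Count so far: 5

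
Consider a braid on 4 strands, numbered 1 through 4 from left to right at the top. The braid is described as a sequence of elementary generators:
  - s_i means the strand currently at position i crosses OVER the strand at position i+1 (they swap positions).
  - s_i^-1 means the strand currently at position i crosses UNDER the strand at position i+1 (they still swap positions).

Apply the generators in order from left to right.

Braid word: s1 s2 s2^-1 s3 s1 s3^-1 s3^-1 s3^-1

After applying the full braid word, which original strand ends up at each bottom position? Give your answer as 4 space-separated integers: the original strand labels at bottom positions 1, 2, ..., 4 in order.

Answer: 1 2 3 4

Derivation:
Gen 1 (s1): strand 1 crosses over strand 2. Perm now: [2 1 3 4]
Gen 2 (s2): strand 1 crosses over strand 3. Perm now: [2 3 1 4]
Gen 3 (s2^-1): strand 3 crosses under strand 1. Perm now: [2 1 3 4]
Gen 4 (s3): strand 3 crosses over strand 4. Perm now: [2 1 4 3]
Gen 5 (s1): strand 2 crosses over strand 1. Perm now: [1 2 4 3]
Gen 6 (s3^-1): strand 4 crosses under strand 3. Perm now: [1 2 3 4]
Gen 7 (s3^-1): strand 3 crosses under strand 4. Perm now: [1 2 4 3]
Gen 8 (s3^-1): strand 4 crosses under strand 3. Perm now: [1 2 3 4]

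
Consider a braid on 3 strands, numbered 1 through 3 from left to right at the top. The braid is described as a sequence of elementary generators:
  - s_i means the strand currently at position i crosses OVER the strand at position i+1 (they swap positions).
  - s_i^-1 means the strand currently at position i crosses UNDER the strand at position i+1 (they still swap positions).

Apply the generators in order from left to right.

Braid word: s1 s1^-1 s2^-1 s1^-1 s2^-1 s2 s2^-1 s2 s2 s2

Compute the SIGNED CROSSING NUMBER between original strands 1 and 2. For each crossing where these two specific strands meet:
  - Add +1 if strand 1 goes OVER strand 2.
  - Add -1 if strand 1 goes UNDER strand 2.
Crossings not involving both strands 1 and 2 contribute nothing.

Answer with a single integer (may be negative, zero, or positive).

Answer: -2

Derivation:
Gen 1: 1 over 2. Both 1&2? yes. Contrib: +1. Sum: 1
Gen 2: 2 under 1. Both 1&2? yes. Contrib: +1. Sum: 2
Gen 3: crossing 2x3. Both 1&2? no. Sum: 2
Gen 4: crossing 1x3. Both 1&2? no. Sum: 2
Gen 5: 1 under 2. Both 1&2? yes. Contrib: -1. Sum: 1
Gen 6: 2 over 1. Both 1&2? yes. Contrib: -1. Sum: 0
Gen 7: 1 under 2. Both 1&2? yes. Contrib: -1. Sum: -1
Gen 8: 2 over 1. Both 1&2? yes. Contrib: -1. Sum: -2
Gen 9: 1 over 2. Both 1&2? yes. Contrib: +1. Sum: -1
Gen 10: 2 over 1. Both 1&2? yes. Contrib: -1. Sum: -2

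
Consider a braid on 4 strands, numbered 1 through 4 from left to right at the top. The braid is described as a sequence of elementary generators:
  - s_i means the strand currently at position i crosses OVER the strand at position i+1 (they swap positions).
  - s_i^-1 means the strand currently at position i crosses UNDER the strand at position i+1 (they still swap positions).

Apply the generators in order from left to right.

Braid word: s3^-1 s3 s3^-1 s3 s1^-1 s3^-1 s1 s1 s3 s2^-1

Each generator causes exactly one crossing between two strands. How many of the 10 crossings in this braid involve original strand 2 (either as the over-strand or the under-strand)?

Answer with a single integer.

Answer: 3

Derivation:
Gen 1: crossing 3x4. Involves strand 2? no. Count so far: 0
Gen 2: crossing 4x3. Involves strand 2? no. Count so far: 0
Gen 3: crossing 3x4. Involves strand 2? no. Count so far: 0
Gen 4: crossing 4x3. Involves strand 2? no. Count so far: 0
Gen 5: crossing 1x2. Involves strand 2? yes. Count so far: 1
Gen 6: crossing 3x4. Involves strand 2? no. Count so far: 1
Gen 7: crossing 2x1. Involves strand 2? yes. Count so far: 2
Gen 8: crossing 1x2. Involves strand 2? yes. Count so far: 3
Gen 9: crossing 4x3. Involves strand 2? no. Count so far: 3
Gen 10: crossing 1x3. Involves strand 2? no. Count so far: 3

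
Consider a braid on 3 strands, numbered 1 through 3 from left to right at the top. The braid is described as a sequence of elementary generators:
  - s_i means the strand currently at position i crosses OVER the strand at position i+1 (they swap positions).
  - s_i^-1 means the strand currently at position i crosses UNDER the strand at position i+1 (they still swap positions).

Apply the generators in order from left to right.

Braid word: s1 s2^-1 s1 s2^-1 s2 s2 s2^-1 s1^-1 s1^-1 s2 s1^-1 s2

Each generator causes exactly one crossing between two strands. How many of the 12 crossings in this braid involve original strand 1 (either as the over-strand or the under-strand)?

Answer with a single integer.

Answer: 8

Derivation:
Gen 1: crossing 1x2. Involves strand 1? yes. Count so far: 1
Gen 2: crossing 1x3. Involves strand 1? yes. Count so far: 2
Gen 3: crossing 2x3. Involves strand 1? no. Count so far: 2
Gen 4: crossing 2x1. Involves strand 1? yes. Count so far: 3
Gen 5: crossing 1x2. Involves strand 1? yes. Count so far: 4
Gen 6: crossing 2x1. Involves strand 1? yes. Count so far: 5
Gen 7: crossing 1x2. Involves strand 1? yes. Count so far: 6
Gen 8: crossing 3x2. Involves strand 1? no. Count so far: 6
Gen 9: crossing 2x3. Involves strand 1? no. Count so far: 6
Gen 10: crossing 2x1. Involves strand 1? yes. Count so far: 7
Gen 11: crossing 3x1. Involves strand 1? yes. Count so far: 8
Gen 12: crossing 3x2. Involves strand 1? no. Count so far: 8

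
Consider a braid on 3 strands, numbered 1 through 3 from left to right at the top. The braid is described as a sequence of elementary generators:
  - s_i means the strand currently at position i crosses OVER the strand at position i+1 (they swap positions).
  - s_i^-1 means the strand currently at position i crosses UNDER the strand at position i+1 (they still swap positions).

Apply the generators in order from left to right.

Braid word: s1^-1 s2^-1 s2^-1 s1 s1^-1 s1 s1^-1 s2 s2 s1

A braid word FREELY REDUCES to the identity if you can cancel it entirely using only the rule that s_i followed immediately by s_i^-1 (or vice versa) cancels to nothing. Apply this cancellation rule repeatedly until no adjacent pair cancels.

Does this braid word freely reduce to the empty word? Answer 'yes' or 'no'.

Answer: yes

Derivation:
Gen 1 (s1^-1): push. Stack: [s1^-1]
Gen 2 (s2^-1): push. Stack: [s1^-1 s2^-1]
Gen 3 (s2^-1): push. Stack: [s1^-1 s2^-1 s2^-1]
Gen 4 (s1): push. Stack: [s1^-1 s2^-1 s2^-1 s1]
Gen 5 (s1^-1): cancels prior s1. Stack: [s1^-1 s2^-1 s2^-1]
Gen 6 (s1): push. Stack: [s1^-1 s2^-1 s2^-1 s1]
Gen 7 (s1^-1): cancels prior s1. Stack: [s1^-1 s2^-1 s2^-1]
Gen 8 (s2): cancels prior s2^-1. Stack: [s1^-1 s2^-1]
Gen 9 (s2): cancels prior s2^-1. Stack: [s1^-1]
Gen 10 (s1): cancels prior s1^-1. Stack: []
Reduced word: (empty)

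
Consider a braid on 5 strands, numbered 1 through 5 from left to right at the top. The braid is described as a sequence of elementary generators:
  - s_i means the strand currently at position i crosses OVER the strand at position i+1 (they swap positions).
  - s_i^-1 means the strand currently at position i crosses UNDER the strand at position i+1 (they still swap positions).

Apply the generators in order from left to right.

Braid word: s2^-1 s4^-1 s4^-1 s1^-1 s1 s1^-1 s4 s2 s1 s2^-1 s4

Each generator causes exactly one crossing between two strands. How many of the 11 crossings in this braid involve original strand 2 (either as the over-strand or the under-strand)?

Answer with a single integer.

Gen 1: crossing 2x3. Involves strand 2? yes. Count so far: 1
Gen 2: crossing 4x5. Involves strand 2? no. Count so far: 1
Gen 3: crossing 5x4. Involves strand 2? no. Count so far: 1
Gen 4: crossing 1x3. Involves strand 2? no. Count so far: 1
Gen 5: crossing 3x1. Involves strand 2? no. Count so far: 1
Gen 6: crossing 1x3. Involves strand 2? no. Count so far: 1
Gen 7: crossing 4x5. Involves strand 2? no. Count so far: 1
Gen 8: crossing 1x2. Involves strand 2? yes. Count so far: 2
Gen 9: crossing 3x2. Involves strand 2? yes. Count so far: 3
Gen 10: crossing 3x1. Involves strand 2? no. Count so far: 3
Gen 11: crossing 5x4. Involves strand 2? no. Count so far: 3

Answer: 3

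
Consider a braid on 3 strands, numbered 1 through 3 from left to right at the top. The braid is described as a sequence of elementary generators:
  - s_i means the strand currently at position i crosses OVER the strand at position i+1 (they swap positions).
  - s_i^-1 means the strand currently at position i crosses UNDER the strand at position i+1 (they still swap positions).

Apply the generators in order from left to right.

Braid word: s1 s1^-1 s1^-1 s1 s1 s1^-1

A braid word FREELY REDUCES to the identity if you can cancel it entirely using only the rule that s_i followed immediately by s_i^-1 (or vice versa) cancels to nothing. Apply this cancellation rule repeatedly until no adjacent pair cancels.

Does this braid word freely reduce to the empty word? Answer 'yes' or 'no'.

Answer: yes

Derivation:
Gen 1 (s1): push. Stack: [s1]
Gen 2 (s1^-1): cancels prior s1. Stack: []
Gen 3 (s1^-1): push. Stack: [s1^-1]
Gen 4 (s1): cancels prior s1^-1. Stack: []
Gen 5 (s1): push. Stack: [s1]
Gen 6 (s1^-1): cancels prior s1. Stack: []
Reduced word: (empty)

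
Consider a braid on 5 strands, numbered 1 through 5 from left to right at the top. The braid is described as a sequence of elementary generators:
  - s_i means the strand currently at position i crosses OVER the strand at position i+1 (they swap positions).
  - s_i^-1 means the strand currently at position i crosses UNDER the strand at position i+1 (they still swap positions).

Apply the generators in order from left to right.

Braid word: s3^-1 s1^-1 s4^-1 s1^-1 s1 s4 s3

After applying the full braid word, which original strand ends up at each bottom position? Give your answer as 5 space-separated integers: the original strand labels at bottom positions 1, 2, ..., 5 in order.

Gen 1 (s3^-1): strand 3 crosses under strand 4. Perm now: [1 2 4 3 5]
Gen 2 (s1^-1): strand 1 crosses under strand 2. Perm now: [2 1 4 3 5]
Gen 3 (s4^-1): strand 3 crosses under strand 5. Perm now: [2 1 4 5 3]
Gen 4 (s1^-1): strand 2 crosses under strand 1. Perm now: [1 2 4 5 3]
Gen 5 (s1): strand 1 crosses over strand 2. Perm now: [2 1 4 5 3]
Gen 6 (s4): strand 5 crosses over strand 3. Perm now: [2 1 4 3 5]
Gen 7 (s3): strand 4 crosses over strand 3. Perm now: [2 1 3 4 5]

Answer: 2 1 3 4 5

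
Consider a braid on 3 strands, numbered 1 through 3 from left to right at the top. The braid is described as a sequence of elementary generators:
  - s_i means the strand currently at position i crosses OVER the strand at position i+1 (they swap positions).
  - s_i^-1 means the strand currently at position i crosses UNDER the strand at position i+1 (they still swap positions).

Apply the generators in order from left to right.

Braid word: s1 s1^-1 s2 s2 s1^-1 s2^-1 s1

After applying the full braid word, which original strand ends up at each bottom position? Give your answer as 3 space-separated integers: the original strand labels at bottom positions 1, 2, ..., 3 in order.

Answer: 3 2 1

Derivation:
Gen 1 (s1): strand 1 crosses over strand 2. Perm now: [2 1 3]
Gen 2 (s1^-1): strand 2 crosses under strand 1. Perm now: [1 2 3]
Gen 3 (s2): strand 2 crosses over strand 3. Perm now: [1 3 2]
Gen 4 (s2): strand 3 crosses over strand 2. Perm now: [1 2 3]
Gen 5 (s1^-1): strand 1 crosses under strand 2. Perm now: [2 1 3]
Gen 6 (s2^-1): strand 1 crosses under strand 3. Perm now: [2 3 1]
Gen 7 (s1): strand 2 crosses over strand 3. Perm now: [3 2 1]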